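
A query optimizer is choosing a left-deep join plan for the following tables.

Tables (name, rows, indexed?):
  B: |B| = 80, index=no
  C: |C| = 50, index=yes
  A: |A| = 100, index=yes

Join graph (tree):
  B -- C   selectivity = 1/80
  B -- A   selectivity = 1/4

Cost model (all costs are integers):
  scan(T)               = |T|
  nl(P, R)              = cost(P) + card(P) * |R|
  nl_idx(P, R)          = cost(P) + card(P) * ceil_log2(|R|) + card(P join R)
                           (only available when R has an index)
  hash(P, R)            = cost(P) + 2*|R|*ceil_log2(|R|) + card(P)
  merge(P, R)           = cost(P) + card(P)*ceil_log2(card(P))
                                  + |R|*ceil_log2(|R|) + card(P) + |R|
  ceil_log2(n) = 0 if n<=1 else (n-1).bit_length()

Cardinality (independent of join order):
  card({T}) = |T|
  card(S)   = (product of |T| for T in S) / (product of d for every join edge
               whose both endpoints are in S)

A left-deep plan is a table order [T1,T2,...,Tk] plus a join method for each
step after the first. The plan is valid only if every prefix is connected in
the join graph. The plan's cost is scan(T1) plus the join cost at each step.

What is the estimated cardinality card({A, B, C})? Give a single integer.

1250

Tables in S: A(100), B(80), C(50)
Edges inside S: B-C(d=80), B-A(d=4)
numerator = 100 * 80 * 50 = 400000
denominator = 80 * 4 = 320
card(S) = 400000 / 320 = 1250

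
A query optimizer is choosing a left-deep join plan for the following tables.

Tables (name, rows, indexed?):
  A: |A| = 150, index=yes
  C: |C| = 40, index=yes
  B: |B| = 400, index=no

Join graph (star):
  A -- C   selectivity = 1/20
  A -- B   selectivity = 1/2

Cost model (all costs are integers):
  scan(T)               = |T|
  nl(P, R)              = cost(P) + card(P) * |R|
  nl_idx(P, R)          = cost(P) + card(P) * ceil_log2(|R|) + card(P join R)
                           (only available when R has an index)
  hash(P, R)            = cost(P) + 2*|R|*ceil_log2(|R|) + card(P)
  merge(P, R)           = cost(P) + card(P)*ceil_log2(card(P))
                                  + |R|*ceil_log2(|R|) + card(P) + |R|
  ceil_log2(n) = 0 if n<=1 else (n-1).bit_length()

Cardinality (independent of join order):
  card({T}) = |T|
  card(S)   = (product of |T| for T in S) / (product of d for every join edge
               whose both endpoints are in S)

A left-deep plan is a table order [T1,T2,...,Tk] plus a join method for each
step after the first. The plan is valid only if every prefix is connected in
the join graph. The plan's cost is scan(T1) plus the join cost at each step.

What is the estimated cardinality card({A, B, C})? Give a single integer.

Tables in S: A(150), B(400), C(40)
Edges inside S: A-C(d=20), A-B(d=2)
numerator = 150 * 400 * 40 = 2400000
denominator = 20 * 2 = 40
card(S) = 2400000 / 40 = 60000

60000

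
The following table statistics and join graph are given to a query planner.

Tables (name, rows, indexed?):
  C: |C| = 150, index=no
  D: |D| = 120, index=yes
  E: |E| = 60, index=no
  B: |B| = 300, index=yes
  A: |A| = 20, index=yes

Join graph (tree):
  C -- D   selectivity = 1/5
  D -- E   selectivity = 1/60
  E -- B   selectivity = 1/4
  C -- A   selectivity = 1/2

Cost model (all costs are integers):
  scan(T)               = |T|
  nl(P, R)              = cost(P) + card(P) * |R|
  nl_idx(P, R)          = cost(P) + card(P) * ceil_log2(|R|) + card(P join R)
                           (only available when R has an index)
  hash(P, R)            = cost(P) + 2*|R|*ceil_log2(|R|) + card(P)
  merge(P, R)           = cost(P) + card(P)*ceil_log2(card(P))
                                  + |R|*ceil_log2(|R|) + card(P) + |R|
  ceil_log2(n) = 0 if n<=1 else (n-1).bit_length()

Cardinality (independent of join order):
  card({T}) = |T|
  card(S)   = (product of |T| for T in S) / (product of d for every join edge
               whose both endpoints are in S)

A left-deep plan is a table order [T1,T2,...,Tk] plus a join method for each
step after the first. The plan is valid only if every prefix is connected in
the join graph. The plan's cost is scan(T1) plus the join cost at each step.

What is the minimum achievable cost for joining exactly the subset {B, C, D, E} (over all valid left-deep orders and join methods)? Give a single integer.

Selinger DP over subsets of {B,C,D,E}:
  {C}: scan cost=150, card=150
  {D}: scan cost=120, card=120
  {E}: scan cost=60, card=60
  {B}: scan cost=300, card=300
  {CD}: card=3600; try (D,hash)→1980, (C,merge)→2430, (D,merge)→2460, (C,hash)→2640, (D,nl_idx)→4800, (C,nl)→18120 …(+1); best=1980 via (D,hash)
  {DE}: card=120; try (D,nl_idx)→600, (E,hash)→960, (D,merge)→1440, (E,merge)→1500, (D,hash)→1800, (D,nl)→7260 …(+1); best=600 via (D,nl_idx)
  {BE}: card=4500; try (E,hash)→1320, (B,merge)→3480, (E,merge)→3720, (B,nl_idx)→5100, (B,hash)→5520, (B,nl)→18060 …(+1); best=1320 via (E,hash)
  {CDE}: card=3600; try (C,merge)→2910, (C,hash)→3120, (E,hash)→6300, (C,nl)→18600, (E,merge)→49200, (E,nl)→217980; best=2910 via (C,merge)
  {BDE}: card=9000; try (B,merge)→4560, (B,hash)→6120, (D,hash)→7500, (B,nl_idx)→10680, (B,nl)→36600, (D,nl_idx)→41820 …(+2); best=4560 via (B,merge)
  {BCDE}: card=270000; try (B,hash)→11910, (C,hash)→15960, (B,merge)→52710, (C,merge)→140910, (B,nl_idx)→305310, (B,nl)→1082910 …(+1); best=11910 via (B,hash)

11910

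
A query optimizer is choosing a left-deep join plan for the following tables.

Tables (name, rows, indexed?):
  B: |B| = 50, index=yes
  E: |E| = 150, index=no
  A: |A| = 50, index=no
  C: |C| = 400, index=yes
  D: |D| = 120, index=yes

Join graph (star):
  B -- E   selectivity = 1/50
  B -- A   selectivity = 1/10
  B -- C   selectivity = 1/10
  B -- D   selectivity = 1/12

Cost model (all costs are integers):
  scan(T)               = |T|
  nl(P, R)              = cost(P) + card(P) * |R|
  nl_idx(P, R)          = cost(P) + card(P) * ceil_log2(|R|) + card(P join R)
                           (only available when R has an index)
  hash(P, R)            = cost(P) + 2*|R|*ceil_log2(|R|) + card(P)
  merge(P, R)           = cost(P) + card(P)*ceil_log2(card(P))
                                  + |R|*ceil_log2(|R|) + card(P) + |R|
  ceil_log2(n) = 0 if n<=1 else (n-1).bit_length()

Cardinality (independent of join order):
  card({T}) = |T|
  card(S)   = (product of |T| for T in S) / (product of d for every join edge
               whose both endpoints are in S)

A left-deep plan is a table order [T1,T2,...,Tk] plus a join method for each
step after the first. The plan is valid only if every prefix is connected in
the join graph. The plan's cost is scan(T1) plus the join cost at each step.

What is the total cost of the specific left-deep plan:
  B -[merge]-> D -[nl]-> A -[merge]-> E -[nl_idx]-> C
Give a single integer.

427710

step 1: scan B: cost=50, card=50
step 2: join D via merge
    card(P join D) = 50*120/(12) = 500
    cost = 50 + 50*6 + 120*7 + 50 + 120 = 1360
step 3: join A via nl
    card(P join A) = 500*50/(10) = 2500
    cost = 1360 + 500*50 = 26360
step 4: join E via merge
    card(P join E) = 2500*150/(50) = 7500
    cost = 26360 + 2500*12 + 150*8 + 2500 + 150 = 60210
step 5: join C via nl_idx
    card(P join C) = 7500*400/(10) = 300000
    cost = 60210 + 7500*9 + 300000 = 427710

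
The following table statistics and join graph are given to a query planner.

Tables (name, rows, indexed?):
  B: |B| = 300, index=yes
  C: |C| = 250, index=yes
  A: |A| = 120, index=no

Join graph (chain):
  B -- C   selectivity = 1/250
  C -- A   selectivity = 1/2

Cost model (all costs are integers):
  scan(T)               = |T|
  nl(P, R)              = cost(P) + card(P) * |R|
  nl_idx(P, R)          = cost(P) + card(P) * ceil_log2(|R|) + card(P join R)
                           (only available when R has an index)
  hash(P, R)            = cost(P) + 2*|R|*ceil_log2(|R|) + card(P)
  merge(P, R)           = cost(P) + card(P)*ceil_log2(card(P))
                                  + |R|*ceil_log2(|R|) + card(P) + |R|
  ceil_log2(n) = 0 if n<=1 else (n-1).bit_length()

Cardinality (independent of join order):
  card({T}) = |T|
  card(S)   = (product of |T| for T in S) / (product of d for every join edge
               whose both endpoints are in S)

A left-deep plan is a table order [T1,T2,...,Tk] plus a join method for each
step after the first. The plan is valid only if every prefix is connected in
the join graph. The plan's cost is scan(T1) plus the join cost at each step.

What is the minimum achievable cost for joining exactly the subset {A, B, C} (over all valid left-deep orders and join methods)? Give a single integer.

Selinger DP over subsets of {A,B,C}:
  {B}: scan cost=300, card=300
  {C}: scan cost=250, card=250
  {A}: scan cost=120, card=120
  {BC}: card=300; try (B,nl_idx)→2800, (C,nl_idx)→3000, (C,hash)→4600, (B,merge)→5500, (C,merge)→5550, (B,hash)→5900 …(+2); best=2800 via (B,nl_idx)
  {AC}: card=15000; try (A,hash)→2180, (C,merge)→3330, (A,merge)→3460, (C,hash)→4240, (C,nl_idx)→16080, (C,nl)→30120 …(+1); best=2180 via (A,hash)
  {ABC}: card=18000; try (A,hash)→4780, (A,merge)→6760, (B,hash)→22580, (A,nl)→38800, (B,nl_idx)→155180, (B,merge)→230180 …(+1); best=4780 via (A,hash)

4780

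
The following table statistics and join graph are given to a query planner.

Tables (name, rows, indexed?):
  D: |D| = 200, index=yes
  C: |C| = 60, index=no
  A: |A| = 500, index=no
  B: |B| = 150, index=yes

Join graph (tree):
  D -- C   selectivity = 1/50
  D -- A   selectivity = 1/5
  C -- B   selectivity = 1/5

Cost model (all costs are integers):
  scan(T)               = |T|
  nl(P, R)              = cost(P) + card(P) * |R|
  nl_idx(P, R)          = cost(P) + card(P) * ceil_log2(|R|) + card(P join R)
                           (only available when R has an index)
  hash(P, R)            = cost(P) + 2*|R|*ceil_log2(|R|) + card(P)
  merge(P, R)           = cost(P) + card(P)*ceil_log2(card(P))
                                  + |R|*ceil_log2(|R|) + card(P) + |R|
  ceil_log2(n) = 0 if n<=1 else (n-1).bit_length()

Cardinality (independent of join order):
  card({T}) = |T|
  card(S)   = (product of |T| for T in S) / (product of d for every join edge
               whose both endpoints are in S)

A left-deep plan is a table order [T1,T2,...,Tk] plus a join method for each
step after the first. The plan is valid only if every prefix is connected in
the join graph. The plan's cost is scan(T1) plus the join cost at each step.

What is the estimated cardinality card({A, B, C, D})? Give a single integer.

720000

Tables in S: A(500), B(150), C(60), D(200)
Edges inside S: D-C(d=50), D-A(d=5), C-B(d=5)
numerator = 500 * 150 * 60 * 200 = 900000000
denominator = 50 * 5 * 5 = 1250
card(S) = 900000000 / 1250 = 720000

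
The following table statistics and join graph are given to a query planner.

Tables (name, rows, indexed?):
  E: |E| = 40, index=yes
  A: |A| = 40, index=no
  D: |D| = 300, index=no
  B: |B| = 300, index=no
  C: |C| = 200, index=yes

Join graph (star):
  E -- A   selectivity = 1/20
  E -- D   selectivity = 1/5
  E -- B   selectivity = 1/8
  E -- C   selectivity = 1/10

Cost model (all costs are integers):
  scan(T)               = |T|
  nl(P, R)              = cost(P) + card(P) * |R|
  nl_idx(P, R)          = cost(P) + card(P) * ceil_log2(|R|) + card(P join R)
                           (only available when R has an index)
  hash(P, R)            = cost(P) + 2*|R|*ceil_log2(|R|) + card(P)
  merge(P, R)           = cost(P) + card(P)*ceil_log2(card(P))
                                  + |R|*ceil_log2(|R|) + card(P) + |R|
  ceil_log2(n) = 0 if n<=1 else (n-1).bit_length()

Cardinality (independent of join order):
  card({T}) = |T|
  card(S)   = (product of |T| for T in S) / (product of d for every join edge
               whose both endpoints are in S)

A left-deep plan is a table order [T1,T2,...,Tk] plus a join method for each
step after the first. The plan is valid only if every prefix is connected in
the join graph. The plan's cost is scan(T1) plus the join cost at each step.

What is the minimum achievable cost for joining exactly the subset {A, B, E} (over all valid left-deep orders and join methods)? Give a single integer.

3060

Selinger DP over subsets of {A,B,E}:
  {E}: scan cost=40, card=40
  {A}: scan cost=40, card=40
  {B}: scan cost=300, card=300
  {AE}: card=80; try (E,nl_idx)→360, (E,hash)→560, (A,hash)→560, (E,merge)→600, (A,merge)→600, (E,nl)→1640 …(+1); best=360 via (E,nl_idx)
  {BE}: card=1500; try (E,hash)→1080, (B,merge)→3320, (E,merge)→3580, (E,nl_idx)→3600, (B,hash)→5480, (B,nl)→12040 …(+1); best=1080 via (E,hash)
  {ABE}: card=3000; try (A,hash)→3060, (B,merge)→4000, (B,hash)→5840, (A,merge)→19360, (B,nl)→24360, (A,nl)→61080; best=3060 via (A,hash)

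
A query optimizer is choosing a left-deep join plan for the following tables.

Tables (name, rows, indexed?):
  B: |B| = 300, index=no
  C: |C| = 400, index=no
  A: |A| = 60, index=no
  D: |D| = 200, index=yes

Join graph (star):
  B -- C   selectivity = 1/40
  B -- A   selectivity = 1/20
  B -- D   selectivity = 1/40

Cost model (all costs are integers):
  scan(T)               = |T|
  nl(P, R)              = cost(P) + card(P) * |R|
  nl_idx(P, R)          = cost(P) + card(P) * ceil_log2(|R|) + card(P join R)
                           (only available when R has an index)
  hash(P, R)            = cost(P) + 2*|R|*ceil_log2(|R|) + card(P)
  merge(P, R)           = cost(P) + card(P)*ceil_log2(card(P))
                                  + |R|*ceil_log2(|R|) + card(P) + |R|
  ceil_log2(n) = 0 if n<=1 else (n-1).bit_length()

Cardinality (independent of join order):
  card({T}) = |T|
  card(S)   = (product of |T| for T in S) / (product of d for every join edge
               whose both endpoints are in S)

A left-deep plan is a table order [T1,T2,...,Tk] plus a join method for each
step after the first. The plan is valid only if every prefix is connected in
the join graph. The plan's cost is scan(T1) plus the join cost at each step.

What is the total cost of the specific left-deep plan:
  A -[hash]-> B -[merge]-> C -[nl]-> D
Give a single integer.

step 1: scan A: cost=60, card=60
step 2: join B via hash
    card(P join B) = 60*300/(20) = 900
    cost = 60 + 2*300*9 + 60 = 5520
step 3: join C via merge
    card(P join C) = 900*400/(40) = 9000
    cost = 5520 + 900*10 + 400*9 + 900 + 400 = 19420
step 4: join D via nl
    card(P join D) = 9000*200/(40) = 45000
    cost = 19420 + 9000*200 = 1819420

1819420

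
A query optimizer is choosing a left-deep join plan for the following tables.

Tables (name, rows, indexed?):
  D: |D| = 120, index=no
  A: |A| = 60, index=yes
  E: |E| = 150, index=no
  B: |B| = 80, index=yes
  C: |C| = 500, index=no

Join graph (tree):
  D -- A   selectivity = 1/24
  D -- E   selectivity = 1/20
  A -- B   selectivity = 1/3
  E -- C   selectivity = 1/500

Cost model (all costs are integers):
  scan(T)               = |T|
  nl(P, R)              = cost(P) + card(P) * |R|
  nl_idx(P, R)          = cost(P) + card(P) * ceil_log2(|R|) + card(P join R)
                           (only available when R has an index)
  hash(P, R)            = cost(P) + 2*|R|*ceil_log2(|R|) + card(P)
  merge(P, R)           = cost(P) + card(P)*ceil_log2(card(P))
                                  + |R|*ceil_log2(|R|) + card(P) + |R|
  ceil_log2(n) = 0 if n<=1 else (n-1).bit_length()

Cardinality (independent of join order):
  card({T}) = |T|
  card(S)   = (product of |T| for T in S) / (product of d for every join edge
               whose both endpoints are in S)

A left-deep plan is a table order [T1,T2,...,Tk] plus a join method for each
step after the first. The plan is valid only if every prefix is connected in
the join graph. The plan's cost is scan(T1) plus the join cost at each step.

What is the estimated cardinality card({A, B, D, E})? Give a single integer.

Tables in S: A(60), B(80), D(120), E(150)
Edges inside S: D-A(d=24), D-E(d=20), A-B(d=3)
numerator = 60 * 80 * 120 * 150 = 86400000
denominator = 24 * 20 * 3 = 1440
card(S) = 86400000 / 1440 = 60000

60000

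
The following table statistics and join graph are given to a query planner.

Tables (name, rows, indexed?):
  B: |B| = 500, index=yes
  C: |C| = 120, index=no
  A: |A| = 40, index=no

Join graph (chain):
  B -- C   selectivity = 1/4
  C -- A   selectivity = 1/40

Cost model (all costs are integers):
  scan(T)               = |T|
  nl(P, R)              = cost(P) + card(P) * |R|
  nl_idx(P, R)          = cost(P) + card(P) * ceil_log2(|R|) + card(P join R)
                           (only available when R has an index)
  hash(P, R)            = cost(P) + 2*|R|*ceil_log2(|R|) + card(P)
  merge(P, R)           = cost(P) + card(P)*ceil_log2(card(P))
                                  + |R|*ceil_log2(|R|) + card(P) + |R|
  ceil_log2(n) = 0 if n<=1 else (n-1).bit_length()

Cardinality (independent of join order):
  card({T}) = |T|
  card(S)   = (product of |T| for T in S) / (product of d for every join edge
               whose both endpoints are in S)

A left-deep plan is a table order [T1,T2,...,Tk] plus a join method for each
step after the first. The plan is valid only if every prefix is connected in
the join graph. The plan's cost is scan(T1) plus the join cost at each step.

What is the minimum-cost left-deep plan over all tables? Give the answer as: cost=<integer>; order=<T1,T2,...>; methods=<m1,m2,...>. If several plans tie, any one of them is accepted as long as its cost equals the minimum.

Selinger DP (subsets sized 1..n):
  {B}: scan cost=500, card=500
  {C}: scan cost=120, card=120
  {A}: scan cost=40, card=40
  {BC}: card=15000; try (C,hash)→2680, (B,merge)→6080, (C,merge)→6460, (B,hash)→9240, (B,nl_idx)→16200, (B,nl)→60120 …(+1); best=2680 via (C,hash)
  {AC}: card=120; try (A,hash)→720, (C,merge)→1280, (A,merge)→1360, (C,hash)→1760, (C,nl)→4840, (A,nl)→4920; best=720 via (A,hash)
  {ABC}: card=15000; try (B,merge)→6680, (B,hash)→9840, (B,nl_idx)→16800, (A,hash)→18160, (B,nl)→60720, (A,merge)→227960 …(+1); best=6680 via (B,merge)

cost=6680; order=C,A,B; methods=hash,merge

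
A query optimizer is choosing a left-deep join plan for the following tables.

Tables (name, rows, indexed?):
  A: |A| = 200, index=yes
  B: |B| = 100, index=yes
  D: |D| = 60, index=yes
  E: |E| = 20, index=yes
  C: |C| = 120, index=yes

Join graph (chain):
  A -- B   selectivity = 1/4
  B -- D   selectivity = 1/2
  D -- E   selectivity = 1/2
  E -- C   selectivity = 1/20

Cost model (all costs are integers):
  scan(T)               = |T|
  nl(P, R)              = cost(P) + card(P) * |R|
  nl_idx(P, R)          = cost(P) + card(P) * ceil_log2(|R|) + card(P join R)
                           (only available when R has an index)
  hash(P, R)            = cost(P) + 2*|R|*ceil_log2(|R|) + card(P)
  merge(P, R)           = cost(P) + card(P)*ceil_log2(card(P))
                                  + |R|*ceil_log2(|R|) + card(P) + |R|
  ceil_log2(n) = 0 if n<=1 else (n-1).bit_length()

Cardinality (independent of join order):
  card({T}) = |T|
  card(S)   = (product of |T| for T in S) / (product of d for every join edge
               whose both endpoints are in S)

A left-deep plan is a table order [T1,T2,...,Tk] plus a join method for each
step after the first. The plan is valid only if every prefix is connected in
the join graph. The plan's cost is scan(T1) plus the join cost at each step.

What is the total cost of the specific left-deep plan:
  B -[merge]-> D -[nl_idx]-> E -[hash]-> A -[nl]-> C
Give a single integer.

180079520

step 1: scan B: cost=100, card=100
step 2: join D via merge
    card(P join D) = 100*60/(2) = 3000
    cost = 100 + 100*7 + 60*6 + 100 + 60 = 1320
step 3: join E via nl_idx
    card(P join E) = 3000*20/(2) = 30000
    cost = 1320 + 3000*5 + 30000 = 46320
step 4: join A via hash
    card(P join A) = 30000*200/(4) = 1500000
    cost = 46320 + 2*200*8 + 30000 = 79520
step 5: join C via nl
    card(P join C) = 1500000*120/(20) = 9000000
    cost = 79520 + 1500000*120 = 180079520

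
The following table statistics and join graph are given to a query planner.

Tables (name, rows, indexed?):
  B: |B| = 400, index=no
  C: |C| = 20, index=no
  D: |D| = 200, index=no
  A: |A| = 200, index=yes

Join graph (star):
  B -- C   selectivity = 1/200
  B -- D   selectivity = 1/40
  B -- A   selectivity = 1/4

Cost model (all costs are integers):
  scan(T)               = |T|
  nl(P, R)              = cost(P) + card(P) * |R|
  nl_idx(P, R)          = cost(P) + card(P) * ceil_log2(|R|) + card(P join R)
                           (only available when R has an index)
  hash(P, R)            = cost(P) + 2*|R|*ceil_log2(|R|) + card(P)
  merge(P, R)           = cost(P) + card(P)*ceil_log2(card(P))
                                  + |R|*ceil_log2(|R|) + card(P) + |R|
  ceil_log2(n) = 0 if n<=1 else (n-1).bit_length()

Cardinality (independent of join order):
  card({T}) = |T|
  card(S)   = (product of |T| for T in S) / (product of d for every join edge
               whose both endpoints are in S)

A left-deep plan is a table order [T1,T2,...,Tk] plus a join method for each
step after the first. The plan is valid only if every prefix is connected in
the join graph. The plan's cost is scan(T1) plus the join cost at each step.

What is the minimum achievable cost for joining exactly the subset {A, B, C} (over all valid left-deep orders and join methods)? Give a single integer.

3080

Selinger DP over subsets of {A,B,C}:
  {B}: scan cost=400, card=400
  {C}: scan cost=20, card=20
  {A}: scan cost=200, card=200
  {BC}: card=40; try (C,hash)→1000, (B,merge)→4140, (C,merge)→4520, (B,hash)→7240, (B,nl)→8020, (C,nl)→8400; best=1000 via (C,hash)
  {AB}: card=20000; try (A,hash)→4000, (B,merge)→6000, (A,merge)→6200, (B,hash)→7600, (A,nl_idx)→23600, (B,nl)→80200 …(+1); best=4000 via (A,hash)
  {ABC}: card=2000; try (A,merge)→3080, (A,nl_idx)→3320, (A,hash)→4240, (A,nl)→9000, (C,hash)→24200, (C,merge)→324120 …(+1); best=3080 via (A,merge)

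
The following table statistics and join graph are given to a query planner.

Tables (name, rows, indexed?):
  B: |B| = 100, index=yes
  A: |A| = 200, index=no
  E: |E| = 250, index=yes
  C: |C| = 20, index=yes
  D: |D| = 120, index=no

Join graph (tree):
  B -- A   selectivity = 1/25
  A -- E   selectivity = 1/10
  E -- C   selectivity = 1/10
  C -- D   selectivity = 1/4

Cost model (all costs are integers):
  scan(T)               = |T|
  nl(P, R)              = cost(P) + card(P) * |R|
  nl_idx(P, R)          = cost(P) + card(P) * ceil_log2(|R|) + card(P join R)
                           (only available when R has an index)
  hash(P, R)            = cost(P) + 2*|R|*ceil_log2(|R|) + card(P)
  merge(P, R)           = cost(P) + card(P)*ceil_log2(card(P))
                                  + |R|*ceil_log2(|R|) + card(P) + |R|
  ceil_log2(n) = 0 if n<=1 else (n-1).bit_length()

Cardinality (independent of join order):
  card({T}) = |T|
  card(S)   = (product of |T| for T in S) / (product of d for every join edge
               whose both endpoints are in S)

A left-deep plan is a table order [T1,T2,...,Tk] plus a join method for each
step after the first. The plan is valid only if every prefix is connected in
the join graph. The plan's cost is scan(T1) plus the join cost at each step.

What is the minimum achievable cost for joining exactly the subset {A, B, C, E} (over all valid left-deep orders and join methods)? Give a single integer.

Selinger DP over subsets of {A,B,C,E}:
  {B}: scan cost=100, card=100
  {A}: scan cost=200, card=200
  {E}: scan cost=250, card=250
  {C}: scan cost=20, card=20
  {AB}: card=800; try (B,hash)→1800, (B,nl_idx)→2400, (A,merge)→2700, (B,merge)→2800, (A,hash)→3400, (A,nl)→20100 …(+1); best=1800 via (B,hash)
  {AE}: card=5000; try (A,hash)→3700, (E,merge)→4250, (A,merge)→4300, (E,hash)→4400, (E,nl_idx)→6800, (E,nl)→50200 …(+1); best=3700 via (A,hash)
  {CE}: card=500; try (E,nl_idx)→680, (C,hash)→700, (C,nl_idx)→2000, (E,merge)→2390, (C,merge)→2620, (E,hash)→4040 …(+2); best=680 via (E,nl_idx)
  {ABE}: card=20000; try (E,hash)→6600, (B,hash)→10100, (E,merge)→12850, (E,nl_idx)→28200, (B,nl_idx)→58700, (B,merge)→74500 …(+2); best=6600 via (E,hash)
  {ACE}: card=10000; try (A,hash)→4380, (A,merge)→7480, (C,hash)→8900, (C,nl_idx)→38700, (C,merge)→73820, (A,nl)→100680 …(+1); best=4380 via (A,hash)
  {ABCE}: card=40000; try (B,hash)→15780, (C,hash)→26800, (B,nl_idx)→114380, (C,nl_idx)→146600, (B,merge)→155180, (C,merge)→326720 …(+2); best=15780 via (B,hash)

15780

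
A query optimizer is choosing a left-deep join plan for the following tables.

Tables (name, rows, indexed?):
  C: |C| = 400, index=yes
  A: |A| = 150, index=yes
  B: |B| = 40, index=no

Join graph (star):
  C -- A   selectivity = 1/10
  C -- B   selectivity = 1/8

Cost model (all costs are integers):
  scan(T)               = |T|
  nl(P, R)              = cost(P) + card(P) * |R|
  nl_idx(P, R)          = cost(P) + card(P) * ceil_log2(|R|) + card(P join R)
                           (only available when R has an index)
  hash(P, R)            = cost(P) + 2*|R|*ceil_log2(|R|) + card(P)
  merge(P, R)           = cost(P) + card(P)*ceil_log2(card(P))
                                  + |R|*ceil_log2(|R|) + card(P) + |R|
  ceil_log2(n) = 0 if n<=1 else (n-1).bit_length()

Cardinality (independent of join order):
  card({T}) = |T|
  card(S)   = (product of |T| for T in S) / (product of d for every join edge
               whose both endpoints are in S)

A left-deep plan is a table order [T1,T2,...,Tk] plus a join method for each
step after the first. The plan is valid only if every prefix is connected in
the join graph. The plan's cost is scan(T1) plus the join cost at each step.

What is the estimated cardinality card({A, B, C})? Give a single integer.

Tables in S: A(150), B(40), C(400)
Edges inside S: C-A(d=10), C-B(d=8)
numerator = 150 * 40 * 400 = 2400000
denominator = 10 * 8 = 80
card(S) = 2400000 / 80 = 30000

30000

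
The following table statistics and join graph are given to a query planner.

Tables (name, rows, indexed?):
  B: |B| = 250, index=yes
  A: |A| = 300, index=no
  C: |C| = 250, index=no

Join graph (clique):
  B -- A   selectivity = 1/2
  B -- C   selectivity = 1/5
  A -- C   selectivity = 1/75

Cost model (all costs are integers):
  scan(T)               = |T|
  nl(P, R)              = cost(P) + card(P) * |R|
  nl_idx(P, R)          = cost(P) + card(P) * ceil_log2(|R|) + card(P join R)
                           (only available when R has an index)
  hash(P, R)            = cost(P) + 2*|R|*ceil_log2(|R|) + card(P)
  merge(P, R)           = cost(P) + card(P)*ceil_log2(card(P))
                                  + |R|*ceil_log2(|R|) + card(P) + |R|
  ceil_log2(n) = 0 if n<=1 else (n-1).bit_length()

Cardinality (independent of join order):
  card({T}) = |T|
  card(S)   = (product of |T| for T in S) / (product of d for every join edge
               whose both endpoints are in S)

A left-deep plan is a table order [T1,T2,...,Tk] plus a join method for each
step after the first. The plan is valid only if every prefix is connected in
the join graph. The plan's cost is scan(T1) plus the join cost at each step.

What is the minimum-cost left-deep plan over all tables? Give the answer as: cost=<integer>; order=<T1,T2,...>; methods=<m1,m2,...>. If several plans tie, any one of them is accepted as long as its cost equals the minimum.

cost=9600; order=A,C,B; methods=hash,hash

Selinger DP (subsets sized 1..n):
  {B}: scan cost=250, card=250
  {A}: scan cost=300, card=300
  {C}: scan cost=250, card=250
  {AB}: card=37500; try (B,hash)→4600, (A,merge)→5500, (B,merge)→5550, (A,hash)→5900, (B,nl_idx)→40200, (A,nl)→75250 …(+1); best=4600 via (B,hash)
  {BC}: card=12500; try (C,hash)→4500, (B,hash)→4500, (C,merge)→4750, (B,merge)→4750, (B,nl_idx)→14750, (C,nl)→62750 …(+1); best=4500 via (C,hash)
  {AC}: card=1000; try (C,hash)→4600, (A,merge)→5500, (C,merge)→5550, (A,hash)→5900, (A,nl)→75250, (C,nl)→75300; best=4600 via (C,hash)
  {ABC}: card=25000; try (B,hash)→9600, (B,merge)→17850, (A,hash)→22400, (B,nl_idx)→37600, (C,hash)→46100, (A,merge)→195000 …(+4); best=9600 via (B,hash)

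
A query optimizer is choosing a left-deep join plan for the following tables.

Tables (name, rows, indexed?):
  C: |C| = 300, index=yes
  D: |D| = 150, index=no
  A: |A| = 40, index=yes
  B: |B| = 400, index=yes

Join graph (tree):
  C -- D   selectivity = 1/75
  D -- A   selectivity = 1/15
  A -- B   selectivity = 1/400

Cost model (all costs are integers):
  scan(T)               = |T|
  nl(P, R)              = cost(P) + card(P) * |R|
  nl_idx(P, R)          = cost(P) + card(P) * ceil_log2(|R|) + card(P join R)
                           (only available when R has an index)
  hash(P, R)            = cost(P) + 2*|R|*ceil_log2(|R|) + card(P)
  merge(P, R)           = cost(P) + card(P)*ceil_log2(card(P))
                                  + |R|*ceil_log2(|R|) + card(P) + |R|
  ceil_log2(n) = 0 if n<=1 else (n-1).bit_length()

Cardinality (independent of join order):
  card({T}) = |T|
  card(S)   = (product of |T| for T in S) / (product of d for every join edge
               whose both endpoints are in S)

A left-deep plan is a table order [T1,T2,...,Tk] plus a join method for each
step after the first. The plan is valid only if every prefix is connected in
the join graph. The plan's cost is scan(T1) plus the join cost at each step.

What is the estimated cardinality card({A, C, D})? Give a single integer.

Tables in S: A(40), C(300), D(150)
Edges inside S: C-D(d=75), D-A(d=15)
numerator = 40 * 300 * 150 = 1800000
denominator = 75 * 15 = 1125
card(S) = 1800000 / 1125 = 1600

1600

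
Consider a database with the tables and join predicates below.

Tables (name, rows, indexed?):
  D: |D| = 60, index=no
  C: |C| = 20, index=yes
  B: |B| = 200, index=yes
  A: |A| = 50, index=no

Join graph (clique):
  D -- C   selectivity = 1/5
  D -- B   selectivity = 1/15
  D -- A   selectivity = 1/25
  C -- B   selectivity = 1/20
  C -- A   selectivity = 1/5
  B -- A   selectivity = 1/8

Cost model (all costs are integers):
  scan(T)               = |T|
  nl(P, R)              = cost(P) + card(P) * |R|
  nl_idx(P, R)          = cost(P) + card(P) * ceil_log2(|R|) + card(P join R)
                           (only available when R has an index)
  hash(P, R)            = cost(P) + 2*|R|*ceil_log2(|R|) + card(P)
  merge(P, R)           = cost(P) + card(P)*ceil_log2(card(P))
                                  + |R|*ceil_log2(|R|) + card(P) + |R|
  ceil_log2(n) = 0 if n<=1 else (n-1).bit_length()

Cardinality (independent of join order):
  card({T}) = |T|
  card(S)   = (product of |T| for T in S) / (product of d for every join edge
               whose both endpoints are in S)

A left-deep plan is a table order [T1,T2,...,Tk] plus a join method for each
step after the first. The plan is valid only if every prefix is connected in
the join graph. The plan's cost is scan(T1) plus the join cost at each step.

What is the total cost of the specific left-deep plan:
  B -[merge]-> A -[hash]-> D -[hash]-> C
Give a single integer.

step 1: scan B: cost=200, card=200
step 2: join A via merge
    card(P join A) = 200*50/(8) = 1250
    cost = 200 + 200*8 + 50*6 + 200 + 50 = 2350
step 3: join D via hash
    card(P join D) = 1250*60/(15*25) = 200
    cost = 2350 + 2*60*6 + 1250 = 4320
step 4: join C via hash
    card(P join C) = 200*20/(5*20*5) = 8
    cost = 4320 + 2*20*5 + 200 = 4720

4720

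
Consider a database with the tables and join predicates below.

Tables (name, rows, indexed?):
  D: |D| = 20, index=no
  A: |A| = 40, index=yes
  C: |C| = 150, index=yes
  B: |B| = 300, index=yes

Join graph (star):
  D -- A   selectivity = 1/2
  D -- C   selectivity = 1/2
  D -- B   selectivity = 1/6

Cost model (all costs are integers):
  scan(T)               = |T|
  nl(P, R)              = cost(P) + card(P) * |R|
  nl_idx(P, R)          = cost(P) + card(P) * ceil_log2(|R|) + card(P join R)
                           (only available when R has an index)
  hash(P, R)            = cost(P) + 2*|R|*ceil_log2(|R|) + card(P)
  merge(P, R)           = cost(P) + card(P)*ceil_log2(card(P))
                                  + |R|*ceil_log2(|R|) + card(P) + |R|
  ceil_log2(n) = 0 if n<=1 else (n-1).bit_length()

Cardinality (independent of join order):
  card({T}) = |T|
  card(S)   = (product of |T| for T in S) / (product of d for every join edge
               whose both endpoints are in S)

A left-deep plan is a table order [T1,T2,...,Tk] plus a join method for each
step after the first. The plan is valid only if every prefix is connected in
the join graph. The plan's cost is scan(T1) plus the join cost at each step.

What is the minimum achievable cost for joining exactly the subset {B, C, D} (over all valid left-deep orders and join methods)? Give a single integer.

4200

Selinger DP over subsets of {B,C,D}:
  {D}: scan cost=20, card=20
  {C}: scan cost=150, card=150
  {B}: scan cost=300, card=300
  {CD}: card=1500; try (D,hash)→500, (C,merge)→1490, (D,merge)→1620, (C,nl_idx)→1680, (C,hash)→2440, (C,nl)→3020 …(+1); best=500 via (D,hash)
  {BD}: card=1000; try (D,hash)→800, (B,nl_idx)→1200, (B,merge)→3140, (D,merge)→3420, (B,hash)→5440, (B,nl)→6020 …(+1); best=800 via (D,hash)
  {BCD}: card=75000; try (C,hash)→4200, (B,hash)→7400, (C,merge)→13150, (B,merge)→21500, (C,nl_idx)→83800, (B,nl_idx)→89000 …(+2); best=4200 via (C,hash)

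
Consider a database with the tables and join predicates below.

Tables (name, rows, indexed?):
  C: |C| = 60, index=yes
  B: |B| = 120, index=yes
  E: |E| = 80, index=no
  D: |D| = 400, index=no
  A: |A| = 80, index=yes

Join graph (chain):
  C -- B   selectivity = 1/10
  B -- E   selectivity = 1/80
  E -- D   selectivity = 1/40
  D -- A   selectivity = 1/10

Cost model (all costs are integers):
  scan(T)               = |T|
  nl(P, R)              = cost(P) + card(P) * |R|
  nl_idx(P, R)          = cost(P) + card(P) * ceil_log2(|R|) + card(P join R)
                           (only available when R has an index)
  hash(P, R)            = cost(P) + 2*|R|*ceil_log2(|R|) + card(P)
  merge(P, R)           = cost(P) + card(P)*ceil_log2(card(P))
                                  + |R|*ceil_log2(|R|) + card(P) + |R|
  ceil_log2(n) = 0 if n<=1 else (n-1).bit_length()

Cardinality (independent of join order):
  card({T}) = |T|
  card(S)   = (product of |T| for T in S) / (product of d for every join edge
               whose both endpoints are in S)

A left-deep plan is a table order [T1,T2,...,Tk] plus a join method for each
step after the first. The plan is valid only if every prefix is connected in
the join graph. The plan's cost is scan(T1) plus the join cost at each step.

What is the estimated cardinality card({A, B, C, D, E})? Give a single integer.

Tables in S: A(80), B(120), C(60), D(400), E(80)
Edges inside S: C-B(d=10), B-E(d=80), E-D(d=40), D-A(d=10)
numerator = 80 * 120 * 60 * 400 * 80 = 18432000000
denominator = 10 * 80 * 40 * 10 = 320000
card(S) = 18432000000 / 320000 = 57600

57600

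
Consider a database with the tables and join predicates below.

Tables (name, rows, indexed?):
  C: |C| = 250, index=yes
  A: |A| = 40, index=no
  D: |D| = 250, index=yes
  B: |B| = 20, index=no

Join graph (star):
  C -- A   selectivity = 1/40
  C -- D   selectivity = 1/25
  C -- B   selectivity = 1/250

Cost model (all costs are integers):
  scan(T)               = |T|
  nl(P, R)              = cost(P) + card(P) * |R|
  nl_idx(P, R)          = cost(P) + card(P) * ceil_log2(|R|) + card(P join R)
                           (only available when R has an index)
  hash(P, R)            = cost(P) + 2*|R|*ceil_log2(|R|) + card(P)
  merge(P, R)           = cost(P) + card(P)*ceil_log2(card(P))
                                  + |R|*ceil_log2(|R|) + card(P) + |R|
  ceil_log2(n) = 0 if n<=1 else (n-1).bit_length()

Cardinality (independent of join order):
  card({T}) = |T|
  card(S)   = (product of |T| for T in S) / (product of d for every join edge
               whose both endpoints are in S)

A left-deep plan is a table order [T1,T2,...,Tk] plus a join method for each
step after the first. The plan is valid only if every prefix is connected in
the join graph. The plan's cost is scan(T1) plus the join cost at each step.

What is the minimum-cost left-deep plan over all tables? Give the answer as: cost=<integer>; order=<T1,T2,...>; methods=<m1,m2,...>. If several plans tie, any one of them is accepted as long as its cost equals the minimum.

Selinger DP (subsets sized 1..n):
  {C}: scan cost=250, card=250
  {A}: scan cost=40, card=40
  {D}: scan cost=250, card=250
  {B}: scan cost=20, card=20
  {AC}: card=250; try (C,nl_idx)→610, (A,hash)→980, (C,merge)→2570, (A,merge)→2780, (C,hash)→4080, (C,nl)→10040 …(+1); best=610 via (C,nl_idx)
  {CD}: card=2500; try (D,hash)→4500, (C,hash)→4500, (D,merge)→4750, (D,nl_idx)→4750, (C,merge)→4750, (C,nl_idx)→4750 …(+2); best=4500 via (D,hash)
  {BC}: card=20; try (C,nl_idx)→200, (B,hash)→700, (C,merge)→2390, (B,merge)→2620, (C,hash)→4040, (C,nl)→5020 …(+1); best=200 via (C,nl_idx)
  {ACD}: card=2500; try (D,hash)→4860, (D,merge)→5110, (D,nl_idx)→5110, (A,hash)→7480, (A,merge)→37280, (D,nl)→63110 …(+1); best=4860 via (D,hash)
  {ABC}: card=20; try (A,merge)→600, (A,hash)→700, (A,nl)→1000, (B,hash)→1060, (B,merge)→2980, (B,nl)→5610; best=600 via (A,merge)
  {BCD}: card=200; try (D,nl_idx)→560, (D,merge)→2570, (D,hash)→4220, (D,nl)→5200, (B,hash)→7200, (B,merge)→37120 …(+1); best=560 via (D,nl_idx)
  {ABCD}: card=200; try (D,nl_idx)→960, (A,hash)→1240, (A,merge)→2640, (D,merge)→2970, (D,hash)→4620, (D,nl)→5600 …(+4); best=960 via (D,nl_idx)

cost=960; order=B,C,A,D; methods=nl_idx,merge,nl_idx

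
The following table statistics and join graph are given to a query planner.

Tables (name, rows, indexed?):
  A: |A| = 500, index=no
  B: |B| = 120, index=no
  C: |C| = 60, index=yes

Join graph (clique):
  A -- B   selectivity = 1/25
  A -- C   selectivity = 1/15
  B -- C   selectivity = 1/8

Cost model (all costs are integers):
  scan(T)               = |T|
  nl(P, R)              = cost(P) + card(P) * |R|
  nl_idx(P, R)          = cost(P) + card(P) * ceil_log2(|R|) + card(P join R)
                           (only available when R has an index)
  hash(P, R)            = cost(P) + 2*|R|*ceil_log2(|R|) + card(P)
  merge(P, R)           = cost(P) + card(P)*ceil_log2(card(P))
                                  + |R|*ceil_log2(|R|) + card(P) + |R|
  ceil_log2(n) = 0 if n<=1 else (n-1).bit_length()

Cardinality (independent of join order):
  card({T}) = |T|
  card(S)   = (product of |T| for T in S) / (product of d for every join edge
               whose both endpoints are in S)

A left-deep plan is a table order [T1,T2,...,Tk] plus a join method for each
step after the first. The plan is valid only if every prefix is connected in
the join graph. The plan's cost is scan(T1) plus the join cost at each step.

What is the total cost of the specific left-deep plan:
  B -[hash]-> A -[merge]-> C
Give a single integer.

40860

step 1: scan B: cost=120, card=120
step 2: join A via hash
    card(P join A) = 120*500/(25) = 2400
    cost = 120 + 2*500*9 + 120 = 9240
step 3: join C via merge
    card(P join C) = 2400*60/(15*8) = 1200
    cost = 9240 + 2400*12 + 60*6 + 2400 + 60 = 40860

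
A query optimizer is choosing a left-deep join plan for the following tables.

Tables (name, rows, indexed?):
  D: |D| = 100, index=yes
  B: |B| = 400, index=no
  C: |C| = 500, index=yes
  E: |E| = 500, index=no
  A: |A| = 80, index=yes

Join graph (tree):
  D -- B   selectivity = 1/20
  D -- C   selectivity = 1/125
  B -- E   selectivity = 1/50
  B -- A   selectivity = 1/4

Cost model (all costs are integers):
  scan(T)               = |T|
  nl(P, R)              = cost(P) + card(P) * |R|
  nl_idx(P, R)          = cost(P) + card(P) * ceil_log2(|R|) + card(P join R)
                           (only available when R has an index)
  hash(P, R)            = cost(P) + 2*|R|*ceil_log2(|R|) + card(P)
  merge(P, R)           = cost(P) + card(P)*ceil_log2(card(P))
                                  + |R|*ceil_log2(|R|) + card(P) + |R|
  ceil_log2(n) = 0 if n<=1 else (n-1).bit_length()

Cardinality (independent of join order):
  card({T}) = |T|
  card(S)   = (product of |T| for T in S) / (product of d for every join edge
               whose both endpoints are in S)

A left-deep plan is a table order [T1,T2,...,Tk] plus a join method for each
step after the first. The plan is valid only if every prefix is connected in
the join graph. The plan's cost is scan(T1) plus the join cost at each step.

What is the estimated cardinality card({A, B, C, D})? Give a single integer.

Tables in S: A(80), B(400), C(500), D(100)
Edges inside S: D-B(d=20), D-C(d=125), B-A(d=4)
numerator = 80 * 400 * 500 * 100 = 1600000000
denominator = 20 * 125 * 4 = 10000
card(S) = 1600000000 / 10000 = 160000

160000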